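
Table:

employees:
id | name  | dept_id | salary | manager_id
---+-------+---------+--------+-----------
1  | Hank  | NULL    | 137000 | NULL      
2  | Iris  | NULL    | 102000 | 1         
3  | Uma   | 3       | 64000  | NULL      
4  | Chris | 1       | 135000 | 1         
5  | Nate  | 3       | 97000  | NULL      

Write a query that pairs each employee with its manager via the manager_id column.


This is a self-join: employees is joined to a second copy of itself, matching each row's manager_id to another row's id. Use LEFT JOIN so rows with manager_id=NULL are kept.
  - employee 1 (Hank): manager_id=NULL -> NULL
  - employee 2 (Iris): manager_id=1 -> Hank
  - employee 3 (Uma): manager_id=NULL -> NULL
  - employee 4 (Chris): manager_id=1 -> Hank
  - employee 5 (Nate): manager_id=NULL -> NULL

SQL:
SELECT a.name AS item, b.name AS manager
FROM employees a
LEFT JOIN employees b ON a.manager_id = b.id

Result:
item  | manager
------+--------
Hank  | NULL   
Iris  | Hank   
Uma   | NULL   
Chris | Hank   
Nate  | NULL   


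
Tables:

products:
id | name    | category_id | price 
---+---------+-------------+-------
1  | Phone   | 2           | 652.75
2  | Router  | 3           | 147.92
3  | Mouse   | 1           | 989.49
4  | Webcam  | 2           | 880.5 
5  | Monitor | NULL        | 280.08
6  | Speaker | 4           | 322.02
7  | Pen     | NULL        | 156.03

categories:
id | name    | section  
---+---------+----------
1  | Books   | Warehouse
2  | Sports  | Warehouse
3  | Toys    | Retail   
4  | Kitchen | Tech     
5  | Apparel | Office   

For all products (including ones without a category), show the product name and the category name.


LEFT JOIN keeps every row from products (the left table); where category_id has no match in categories, the category columns become NULL. Walk through each product:
  - product 1 (Phone): category_id=2 -> matches Sports
  - product 2 (Router): category_id=3 -> matches Toys
  - product 3 (Mouse): category_id=1 -> matches Books
  - product 4 (Webcam): category_id=2 -> matches Sports
  - product 5 (Monitor): category_id=NULL, no match -> kept with NULL
  - product 6 (Speaker): category_id=4 -> matches Kitchen
  - product 7 (Pen): category_id=NULL, no match -> kept with NULL
All 7 rows appear; 2 have NULL category.

SQL:
SELECT a.name, b.name AS category
FROM products a
LEFT JOIN categories b ON a.category_id = b.id

Result:
name    | category
--------+---------
Phone   | Sports  
Router  | Toys    
Mouse   | Books   
Webcam  | Sports  
Monitor | NULL    
Speaker | Kitchen 
Pen     | NULL    


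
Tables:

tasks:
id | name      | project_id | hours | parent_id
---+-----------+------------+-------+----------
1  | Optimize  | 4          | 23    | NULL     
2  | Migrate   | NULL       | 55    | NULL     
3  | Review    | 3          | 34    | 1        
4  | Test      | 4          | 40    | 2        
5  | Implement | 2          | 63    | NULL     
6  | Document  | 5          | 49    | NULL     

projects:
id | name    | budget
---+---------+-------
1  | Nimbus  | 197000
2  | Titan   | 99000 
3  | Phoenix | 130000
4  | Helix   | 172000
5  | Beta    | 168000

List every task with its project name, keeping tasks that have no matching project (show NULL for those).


LEFT JOIN keeps every row from tasks (the left table); where project_id has no match in projects, the project columns become NULL. Walk through each task:
  - task 1 (Optimize): project_id=4 -> matches Helix
  - task 2 (Migrate): project_id=NULL, no match -> kept with NULL
  - task 3 (Review): project_id=3 -> matches Phoenix
  - task 4 (Test): project_id=4 -> matches Helix
  - task 5 (Implement): project_id=2 -> matches Titan
  - task 6 (Document): project_id=5 -> matches Beta
All 6 rows appear; 1 has NULL project.

SQL:
SELECT a.name, b.name AS project
FROM tasks a
LEFT JOIN projects b ON a.project_id = b.id

Result:
name      | project
----------+--------
Optimize  | Helix  
Migrate   | NULL   
Review    | Phoenix
Test      | Helix  
Implement | Titan  
Document  | Beta   


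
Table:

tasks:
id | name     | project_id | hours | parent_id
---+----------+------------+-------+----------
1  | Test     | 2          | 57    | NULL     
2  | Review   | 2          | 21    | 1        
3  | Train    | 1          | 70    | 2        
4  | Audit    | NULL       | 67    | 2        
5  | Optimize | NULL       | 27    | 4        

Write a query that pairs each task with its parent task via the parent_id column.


This is a self-join: tasks is joined to a second copy of itself, matching each row's parent_id to another row's id. Use LEFT JOIN so rows with parent_id=NULL are kept.
  - task 1 (Test): parent_id=NULL -> NULL
  - task 2 (Review): parent_id=1 -> Test
  - task 3 (Train): parent_id=2 -> Review
  - task 4 (Audit): parent_id=2 -> Review
  - task 5 (Optimize): parent_id=4 -> Audit

SQL:
SELECT a.name AS item, b.name AS parent
FROM tasks a
LEFT JOIN tasks b ON a.parent_id = b.id

Result:
item     | parent
---------+-------
Test     | NULL  
Review   | Test  
Train    | Review
Audit    | Review
Optimize | Audit 


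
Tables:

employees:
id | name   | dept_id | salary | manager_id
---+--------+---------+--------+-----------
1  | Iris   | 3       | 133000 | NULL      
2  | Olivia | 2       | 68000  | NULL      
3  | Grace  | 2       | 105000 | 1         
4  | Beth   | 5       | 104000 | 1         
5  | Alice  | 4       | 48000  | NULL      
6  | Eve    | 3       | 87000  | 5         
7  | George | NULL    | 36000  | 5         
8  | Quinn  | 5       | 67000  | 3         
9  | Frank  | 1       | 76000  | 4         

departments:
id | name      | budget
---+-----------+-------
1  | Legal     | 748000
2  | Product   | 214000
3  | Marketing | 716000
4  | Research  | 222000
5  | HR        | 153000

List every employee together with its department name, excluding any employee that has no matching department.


INNER JOIN keeps only employees rows whose dept_id matches an id in departments. Walk through each employee:
  - employee 1 (Iris): dept_id=3 -> matches Marketing
  - employee 2 (Olivia): dept_id=2 -> matches Product
  - employee 3 (Grace): dept_id=2 -> matches Product
  - employee 4 (Beth): dept_id=5 -> matches HR
  - employee 5 (Alice): dept_id=4 -> matches Research
  - employee 6 (Eve): dept_id=3 -> matches Marketing
  - employee 7 (George): dept_id=NULL, no match -> dropped
  - employee 8 (Quinn): dept_id=5 -> matches HR
  - employee 9 (Frank): dept_id=1 -> matches Legal
So 1 of 9 rows is dropped.

SQL:
SELECT a.name, b.name AS department
FROM employees a
INNER JOIN departments b ON a.dept_id = b.id

Result:
name   | department
-------+-----------
Iris   | Marketing 
Olivia | Product   
Grace  | Product   
Beth   | HR        
Alice  | Research  
Eve    | Marketing 
Quinn  | HR        
Frank  | Legal     


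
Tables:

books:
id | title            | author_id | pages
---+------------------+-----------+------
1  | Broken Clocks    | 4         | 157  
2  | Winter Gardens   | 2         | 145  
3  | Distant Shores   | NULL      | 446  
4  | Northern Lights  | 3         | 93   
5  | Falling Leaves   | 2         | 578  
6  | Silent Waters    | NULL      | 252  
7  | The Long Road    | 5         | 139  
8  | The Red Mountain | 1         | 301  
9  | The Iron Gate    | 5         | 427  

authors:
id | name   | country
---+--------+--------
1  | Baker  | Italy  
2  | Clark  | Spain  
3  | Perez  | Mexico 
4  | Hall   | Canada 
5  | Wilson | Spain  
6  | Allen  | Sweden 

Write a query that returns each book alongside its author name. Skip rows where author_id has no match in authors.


INNER JOIN keeps only books rows whose author_id matches an id in authors. Walk through each book:
  - book 1 (Broken Clocks): author_id=4 -> matches Hall
  - book 2 (Winter Gardens): author_id=2 -> matches Clark
  - book 3 (Distant Shores): author_id=NULL, no match -> dropped
  - book 4 (Northern Lights): author_id=3 -> matches Perez
  - book 5 (Falling Leaves): author_id=2 -> matches Clark
  - book 6 (Silent Waters): author_id=NULL, no match -> dropped
  - book 7 (The Long Road): author_id=5 -> matches Wilson
  - book 8 (The Red Mountain): author_id=1 -> matches Baker
  - book 9 (The Iron Gate): author_id=5 -> matches Wilson
So 2 of 9 rows are dropped.

SQL:
SELECT a.title, b.name AS author
FROM books a
INNER JOIN authors b ON a.author_id = b.id

Result:
title            | author
-----------------+-------
Broken Clocks    | Hall  
Winter Gardens   | Clark 
Northern Lights  | Perez 
Falling Leaves   | Clark 
The Long Road    | Wilson
The Red Mountain | Baker 
The Iron Gate    | Wilson


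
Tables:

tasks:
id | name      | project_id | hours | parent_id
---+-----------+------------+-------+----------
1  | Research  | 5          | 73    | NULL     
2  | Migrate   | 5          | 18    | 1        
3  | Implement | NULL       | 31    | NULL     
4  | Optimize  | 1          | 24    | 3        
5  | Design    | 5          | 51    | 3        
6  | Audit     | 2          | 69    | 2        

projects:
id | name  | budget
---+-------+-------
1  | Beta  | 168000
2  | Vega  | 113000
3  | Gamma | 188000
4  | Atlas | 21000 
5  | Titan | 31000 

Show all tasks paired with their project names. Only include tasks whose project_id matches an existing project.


INNER JOIN keeps only tasks rows whose project_id matches an id in projects. Walk through each task:
  - task 1 (Research): project_id=5 -> matches Titan
  - task 2 (Migrate): project_id=5 -> matches Titan
  - task 3 (Implement): project_id=NULL, no match -> dropped
  - task 4 (Optimize): project_id=1 -> matches Beta
  - task 5 (Design): project_id=5 -> matches Titan
  - task 6 (Audit): project_id=2 -> matches Vega
So 1 of 6 rows is dropped.

SQL:
SELECT a.name, b.name AS project
FROM tasks a
INNER JOIN projects b ON a.project_id = b.id

Result:
name     | project
---------+--------
Research | Titan  
Migrate  | Titan  
Optimize | Beta   
Design   | Titan  
Audit    | Vega   


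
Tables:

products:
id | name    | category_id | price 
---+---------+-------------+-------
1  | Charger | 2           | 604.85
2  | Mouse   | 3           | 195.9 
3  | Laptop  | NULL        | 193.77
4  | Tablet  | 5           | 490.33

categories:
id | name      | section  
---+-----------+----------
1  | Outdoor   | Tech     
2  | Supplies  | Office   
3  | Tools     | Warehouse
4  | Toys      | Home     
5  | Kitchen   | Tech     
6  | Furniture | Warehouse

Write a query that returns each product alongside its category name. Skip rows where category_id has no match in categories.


INNER JOIN keeps only products rows whose category_id matches an id in categories. Walk through each product:
  - product 1 (Charger): category_id=2 -> matches Supplies
  - product 2 (Mouse): category_id=3 -> matches Tools
  - product 3 (Laptop): category_id=NULL, no match -> dropped
  - product 4 (Tablet): category_id=5 -> matches Kitchen
So 1 of 4 rows is dropped.

SQL:
SELECT a.name, b.name AS category
FROM products a
INNER JOIN categories b ON a.category_id = b.id

Result:
name    | category
--------+---------
Charger | Supplies
Mouse   | Tools   
Tablet  | Kitchen 


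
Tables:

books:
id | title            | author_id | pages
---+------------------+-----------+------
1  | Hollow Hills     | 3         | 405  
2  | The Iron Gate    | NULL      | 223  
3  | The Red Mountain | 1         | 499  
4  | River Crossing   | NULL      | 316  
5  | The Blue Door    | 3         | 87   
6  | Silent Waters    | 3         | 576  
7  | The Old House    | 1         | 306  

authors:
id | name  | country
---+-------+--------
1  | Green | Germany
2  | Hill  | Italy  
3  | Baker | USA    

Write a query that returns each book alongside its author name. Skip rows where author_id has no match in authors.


INNER JOIN keeps only books rows whose author_id matches an id in authors. Walk through each book:
  - book 1 (Hollow Hills): author_id=3 -> matches Baker
  - book 2 (The Iron Gate): author_id=NULL, no match -> dropped
  - book 3 (The Red Mountain): author_id=1 -> matches Green
  - book 4 (River Crossing): author_id=NULL, no match -> dropped
  - book 5 (The Blue Door): author_id=3 -> matches Baker
  - book 6 (Silent Waters): author_id=3 -> matches Baker
  - book 7 (The Old House): author_id=1 -> matches Green
So 2 of 7 rows are dropped.

SQL:
SELECT a.title, b.name AS author
FROM books a
INNER JOIN authors b ON a.author_id = b.id

Result:
title            | author
-----------------+-------
Hollow Hills     | Baker 
The Red Mountain | Green 
The Blue Door    | Baker 
Silent Waters    | Baker 
The Old House    | Green 


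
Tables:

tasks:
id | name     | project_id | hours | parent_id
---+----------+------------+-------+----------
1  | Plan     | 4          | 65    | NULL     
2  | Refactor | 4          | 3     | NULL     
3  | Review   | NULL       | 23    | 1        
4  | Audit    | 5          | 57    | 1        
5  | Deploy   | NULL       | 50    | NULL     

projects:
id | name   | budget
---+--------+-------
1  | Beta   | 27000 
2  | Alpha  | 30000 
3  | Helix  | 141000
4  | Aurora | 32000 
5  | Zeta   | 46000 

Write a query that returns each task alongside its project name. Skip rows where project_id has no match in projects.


INNER JOIN keeps only tasks rows whose project_id matches an id in projects. Walk through each task:
  - task 1 (Plan): project_id=4 -> matches Aurora
  - task 2 (Refactor): project_id=4 -> matches Aurora
  - task 3 (Review): project_id=NULL, no match -> dropped
  - task 4 (Audit): project_id=5 -> matches Zeta
  - task 5 (Deploy): project_id=NULL, no match -> dropped
So 2 of 5 rows are dropped.

SQL:
SELECT a.name, b.name AS project
FROM tasks a
INNER JOIN projects b ON a.project_id = b.id

Result:
name     | project
---------+--------
Plan     | Aurora 
Refactor | Aurora 
Audit    | Zeta   


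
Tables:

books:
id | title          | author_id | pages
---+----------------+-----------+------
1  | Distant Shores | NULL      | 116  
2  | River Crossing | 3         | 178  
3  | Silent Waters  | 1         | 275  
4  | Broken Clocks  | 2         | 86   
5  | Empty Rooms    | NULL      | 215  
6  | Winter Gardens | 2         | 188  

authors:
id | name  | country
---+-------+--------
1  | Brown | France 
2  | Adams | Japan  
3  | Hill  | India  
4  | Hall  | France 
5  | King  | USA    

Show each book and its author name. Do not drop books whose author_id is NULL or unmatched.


LEFT JOIN keeps every row from books (the left table); where author_id has no match in authors, the author columns become NULL. Walk through each book:
  - book 1 (Distant Shores): author_id=NULL, no match -> kept with NULL
  - book 2 (River Crossing): author_id=3 -> matches Hill
  - book 3 (Silent Waters): author_id=1 -> matches Brown
  - book 4 (Broken Clocks): author_id=2 -> matches Adams
  - book 5 (Empty Rooms): author_id=NULL, no match -> kept with NULL
  - book 6 (Winter Gardens): author_id=2 -> matches Adams
All 6 rows appear; 2 have NULL author.

SQL:
SELECT a.title, b.name AS author
FROM books a
LEFT JOIN authors b ON a.author_id = b.id

Result:
title          | author
---------------+-------
Distant Shores | NULL  
River Crossing | Hill  
Silent Waters  | Brown 
Broken Clocks  | Adams 
Empty Rooms    | NULL  
Winter Gardens | Adams 


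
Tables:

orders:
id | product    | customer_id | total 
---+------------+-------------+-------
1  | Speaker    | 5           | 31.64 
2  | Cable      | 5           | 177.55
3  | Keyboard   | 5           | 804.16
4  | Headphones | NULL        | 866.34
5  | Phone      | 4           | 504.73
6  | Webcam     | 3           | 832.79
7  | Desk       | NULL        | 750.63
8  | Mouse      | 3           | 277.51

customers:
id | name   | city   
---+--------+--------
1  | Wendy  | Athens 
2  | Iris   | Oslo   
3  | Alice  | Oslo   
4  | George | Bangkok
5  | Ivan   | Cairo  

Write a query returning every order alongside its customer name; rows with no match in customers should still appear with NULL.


LEFT JOIN keeps every row from orders (the left table); where customer_id has no match in customers, the customer columns become NULL. Walk through each order:
  - order 1 (Speaker): customer_id=5 -> matches Ivan
  - order 2 (Cable): customer_id=5 -> matches Ivan
  - order 3 (Keyboard): customer_id=5 -> matches Ivan
  - order 4 (Headphones): customer_id=NULL, no match -> kept with NULL
  - order 5 (Phone): customer_id=4 -> matches George
  - order 6 (Webcam): customer_id=3 -> matches Alice
  - order 7 (Desk): customer_id=NULL, no match -> kept with NULL
  - order 8 (Mouse): customer_id=3 -> matches Alice
All 8 rows appear; 2 have NULL customer.

SQL:
SELECT a.product, b.name AS customer
FROM orders a
LEFT JOIN customers b ON a.customer_id = b.id

Result:
product    | customer
-----------+---------
Speaker    | Ivan    
Cable      | Ivan    
Keyboard   | Ivan    
Headphones | NULL    
Phone      | George  
Webcam     | Alice   
Desk       | NULL    
Mouse      | Alice   


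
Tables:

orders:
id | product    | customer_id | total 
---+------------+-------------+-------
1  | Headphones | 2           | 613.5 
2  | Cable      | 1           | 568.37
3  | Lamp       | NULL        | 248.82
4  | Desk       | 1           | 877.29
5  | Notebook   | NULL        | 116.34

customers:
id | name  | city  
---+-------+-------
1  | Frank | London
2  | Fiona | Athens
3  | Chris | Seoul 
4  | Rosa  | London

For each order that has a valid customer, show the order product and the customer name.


INNER JOIN keeps only orders rows whose customer_id matches an id in customers. Walk through each order:
  - order 1 (Headphones): customer_id=2 -> matches Fiona
  - order 2 (Cable): customer_id=1 -> matches Frank
  - order 3 (Lamp): customer_id=NULL, no match -> dropped
  - order 4 (Desk): customer_id=1 -> matches Frank
  - order 5 (Notebook): customer_id=NULL, no match -> dropped
So 2 of 5 rows are dropped.

SQL:
SELECT a.product, b.name AS customer
FROM orders a
INNER JOIN customers b ON a.customer_id = b.id

Result:
product    | customer
-----------+---------
Headphones | Fiona   
Cable      | Frank   
Desk       | Frank   


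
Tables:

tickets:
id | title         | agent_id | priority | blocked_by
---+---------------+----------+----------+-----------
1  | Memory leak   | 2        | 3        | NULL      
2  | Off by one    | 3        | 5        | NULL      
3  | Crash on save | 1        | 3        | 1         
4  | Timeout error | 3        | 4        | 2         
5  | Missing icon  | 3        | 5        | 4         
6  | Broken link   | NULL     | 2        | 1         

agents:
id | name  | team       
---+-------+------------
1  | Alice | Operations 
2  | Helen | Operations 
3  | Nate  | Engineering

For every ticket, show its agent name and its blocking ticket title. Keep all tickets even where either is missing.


Two LEFT JOINs from the same base table tickets: one to agents via agent_id, one to tickets itself via blocked_by. Both are LEFT so every ticket is preserved.
Match against agents:
  - ticket 1 (Memory leak): agent_id=2 -> matches Helen
  - ticket 2 (Off by one): agent_id=3 -> matches Nate
  - ticket 3 (Crash on save): agent_id=1 -> matches Alice
  - ticket 4 (Timeout error): agent_id=3 -> matches Nate
  - ticket 5 (Missing icon): agent_id=3 -> matches Nate
  - ticket 6 (Broken link): agent_id=NULL, no match -> kept with NULL
Match against tickets (self):
  - ticket 1 (Memory leak): blocked_by=NULL -> NULL
  - ticket 2 (Off by one): blocked_by=NULL -> NULL
  - ticket 3 (Crash on save): blocked_by=1 -> Memory leak
  - ticket 4 (Timeout error): blocked_by=2 -> Off by one
  - ticket 5 (Missing icon): blocked_by=4 -> Timeout error
  - ticket 6 (Broken link): blocked_by=1 -> Memory leak

SQL:
SELECT a.title, b.name AS agent, c.title AS blocked_by
FROM tickets a
LEFT JOIN agents b ON a.agent_id = b.id
LEFT JOIN tickets c ON a.blocked_by = c.id

Result:
title         | agent | blocked_by   
--------------+-------+--------------
Memory leak   | Helen | NULL         
Off by one    | Nate  | NULL         
Crash on save | Alice | Memory leak  
Timeout error | Nate  | Off by one   
Missing icon  | Nate  | Timeout error
Broken link   | NULL  | Memory leak  


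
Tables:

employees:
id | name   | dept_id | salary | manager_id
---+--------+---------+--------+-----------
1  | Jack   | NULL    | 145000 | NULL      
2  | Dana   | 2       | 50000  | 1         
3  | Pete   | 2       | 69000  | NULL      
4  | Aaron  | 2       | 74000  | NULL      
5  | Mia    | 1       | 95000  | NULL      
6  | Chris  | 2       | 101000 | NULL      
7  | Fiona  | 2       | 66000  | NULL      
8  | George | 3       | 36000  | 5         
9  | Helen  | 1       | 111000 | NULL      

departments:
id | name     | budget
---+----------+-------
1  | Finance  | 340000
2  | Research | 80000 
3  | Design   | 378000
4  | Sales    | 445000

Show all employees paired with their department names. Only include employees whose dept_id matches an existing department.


INNER JOIN keeps only employees rows whose dept_id matches an id in departments. Walk through each employee:
  - employee 1 (Jack): dept_id=NULL, no match -> dropped
  - employee 2 (Dana): dept_id=2 -> matches Research
  - employee 3 (Pete): dept_id=2 -> matches Research
  - employee 4 (Aaron): dept_id=2 -> matches Research
  - employee 5 (Mia): dept_id=1 -> matches Finance
  - employee 6 (Chris): dept_id=2 -> matches Research
  - employee 7 (Fiona): dept_id=2 -> matches Research
  - employee 8 (George): dept_id=3 -> matches Design
  - employee 9 (Helen): dept_id=1 -> matches Finance
So 1 of 9 rows is dropped.

SQL:
SELECT a.name, b.name AS department
FROM employees a
INNER JOIN departments b ON a.dept_id = b.id

Result:
name   | department
-------+-----------
Dana   | Research  
Pete   | Research  
Aaron  | Research  
Mia    | Finance   
Chris  | Research  
Fiona  | Research  
George | Design    
Helen  | Finance   


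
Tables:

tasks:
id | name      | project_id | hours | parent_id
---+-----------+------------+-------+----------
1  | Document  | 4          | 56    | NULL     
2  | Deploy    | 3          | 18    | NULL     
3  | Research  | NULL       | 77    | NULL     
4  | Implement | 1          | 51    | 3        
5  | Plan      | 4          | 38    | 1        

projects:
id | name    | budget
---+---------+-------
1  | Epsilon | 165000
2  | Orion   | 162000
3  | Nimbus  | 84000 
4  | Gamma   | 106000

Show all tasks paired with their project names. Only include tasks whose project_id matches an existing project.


INNER JOIN keeps only tasks rows whose project_id matches an id in projects. Walk through each task:
  - task 1 (Document): project_id=4 -> matches Gamma
  - task 2 (Deploy): project_id=3 -> matches Nimbus
  - task 3 (Research): project_id=NULL, no match -> dropped
  - task 4 (Implement): project_id=1 -> matches Epsilon
  - task 5 (Plan): project_id=4 -> matches Gamma
So 1 of 5 rows is dropped.

SQL:
SELECT a.name, b.name AS project
FROM tasks a
INNER JOIN projects b ON a.project_id = b.id

Result:
name      | project
----------+--------
Document  | Gamma  
Deploy    | Nimbus 
Implement | Epsilon
Plan      | Gamma  


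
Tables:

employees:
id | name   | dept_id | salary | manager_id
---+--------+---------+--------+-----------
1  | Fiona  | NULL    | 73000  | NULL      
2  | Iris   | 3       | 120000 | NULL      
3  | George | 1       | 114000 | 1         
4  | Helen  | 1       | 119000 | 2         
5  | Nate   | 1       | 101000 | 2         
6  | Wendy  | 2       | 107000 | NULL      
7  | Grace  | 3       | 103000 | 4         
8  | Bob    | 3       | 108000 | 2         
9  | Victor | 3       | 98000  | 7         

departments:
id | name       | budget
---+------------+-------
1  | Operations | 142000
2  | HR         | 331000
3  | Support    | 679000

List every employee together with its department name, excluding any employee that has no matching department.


INNER JOIN keeps only employees rows whose dept_id matches an id in departments. Walk through each employee:
  - employee 1 (Fiona): dept_id=NULL, no match -> dropped
  - employee 2 (Iris): dept_id=3 -> matches Support
  - employee 3 (George): dept_id=1 -> matches Operations
  - employee 4 (Helen): dept_id=1 -> matches Operations
  - employee 5 (Nate): dept_id=1 -> matches Operations
  - employee 6 (Wendy): dept_id=2 -> matches HR
  - employee 7 (Grace): dept_id=3 -> matches Support
  - employee 8 (Bob): dept_id=3 -> matches Support
  - employee 9 (Victor): dept_id=3 -> matches Support
So 1 of 9 rows is dropped.

SQL:
SELECT a.name, b.name AS department
FROM employees a
INNER JOIN departments b ON a.dept_id = b.id

Result:
name   | department
-------+-----------
Iris   | Support   
George | Operations
Helen  | Operations
Nate   | Operations
Wendy  | HR        
Grace  | Support   
Bob    | Support   
Victor | Support   


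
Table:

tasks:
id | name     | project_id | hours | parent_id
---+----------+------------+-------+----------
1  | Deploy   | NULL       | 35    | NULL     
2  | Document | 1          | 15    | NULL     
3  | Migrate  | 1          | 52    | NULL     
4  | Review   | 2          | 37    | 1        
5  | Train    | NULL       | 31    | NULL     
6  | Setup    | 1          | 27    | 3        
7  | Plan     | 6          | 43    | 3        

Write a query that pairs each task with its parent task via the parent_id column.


This is a self-join: tasks is joined to a second copy of itself, matching each row's parent_id to another row's id. Use LEFT JOIN so rows with parent_id=NULL are kept.
  - task 1 (Deploy): parent_id=NULL -> NULL
  - task 2 (Document): parent_id=NULL -> NULL
  - task 3 (Migrate): parent_id=NULL -> NULL
  - task 4 (Review): parent_id=1 -> Deploy
  - task 5 (Train): parent_id=NULL -> NULL
  - task 6 (Setup): parent_id=3 -> Migrate
  - task 7 (Plan): parent_id=3 -> Migrate

SQL:
SELECT a.name AS item, b.name AS parent
FROM tasks a
LEFT JOIN tasks b ON a.parent_id = b.id

Result:
item     | parent 
---------+--------
Deploy   | NULL   
Document | NULL   
Migrate  | NULL   
Review   | Deploy 
Train    | NULL   
Setup    | Migrate
Plan     | Migrate


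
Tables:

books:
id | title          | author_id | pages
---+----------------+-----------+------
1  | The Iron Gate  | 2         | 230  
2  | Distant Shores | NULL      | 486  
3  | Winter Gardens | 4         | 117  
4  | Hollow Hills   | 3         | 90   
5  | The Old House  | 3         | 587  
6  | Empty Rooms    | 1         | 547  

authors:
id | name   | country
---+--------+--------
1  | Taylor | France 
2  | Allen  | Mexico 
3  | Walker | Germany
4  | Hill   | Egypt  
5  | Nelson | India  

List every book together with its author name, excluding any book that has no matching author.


INNER JOIN keeps only books rows whose author_id matches an id in authors. Walk through each book:
  - book 1 (The Iron Gate): author_id=2 -> matches Allen
  - book 2 (Distant Shores): author_id=NULL, no match -> dropped
  - book 3 (Winter Gardens): author_id=4 -> matches Hill
  - book 4 (Hollow Hills): author_id=3 -> matches Walker
  - book 5 (The Old House): author_id=3 -> matches Walker
  - book 6 (Empty Rooms): author_id=1 -> matches Taylor
So 1 of 6 rows is dropped.

SQL:
SELECT a.title, b.name AS author
FROM books a
INNER JOIN authors b ON a.author_id = b.id

Result:
title          | author
---------------+-------
The Iron Gate  | Allen 
Winter Gardens | Hill  
Hollow Hills   | Walker
The Old House  | Walker
Empty Rooms    | Taylor


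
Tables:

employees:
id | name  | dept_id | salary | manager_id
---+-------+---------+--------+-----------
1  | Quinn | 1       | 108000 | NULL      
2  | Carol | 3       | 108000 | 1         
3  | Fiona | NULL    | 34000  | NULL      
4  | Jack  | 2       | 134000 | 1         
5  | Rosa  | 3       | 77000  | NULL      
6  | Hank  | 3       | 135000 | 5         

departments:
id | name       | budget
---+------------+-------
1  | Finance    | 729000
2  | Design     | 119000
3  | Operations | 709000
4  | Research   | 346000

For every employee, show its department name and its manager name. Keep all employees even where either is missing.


Two LEFT JOINs from the same base table employees: one to departments via dept_id, one to employees itself via manager_id. Both are LEFT so every employee is preserved.
Match against departments:
  - employee 1 (Quinn): dept_id=1 -> matches Finance
  - employee 2 (Carol): dept_id=3 -> matches Operations
  - employee 3 (Fiona): dept_id=NULL, no match -> kept with NULL
  - employee 4 (Jack): dept_id=2 -> matches Design
  - employee 5 (Rosa): dept_id=3 -> matches Operations
  - employee 6 (Hank): dept_id=3 -> matches Operations
Match against employees (self):
  - employee 1 (Quinn): manager_id=NULL -> NULL
  - employee 2 (Carol): manager_id=1 -> Quinn
  - employee 3 (Fiona): manager_id=NULL -> NULL
  - employee 4 (Jack): manager_id=1 -> Quinn
  - employee 5 (Rosa): manager_id=NULL -> NULL
  - employee 6 (Hank): manager_id=5 -> Rosa

SQL:
SELECT a.name, b.name AS department, c.name AS manager
FROM employees a
LEFT JOIN departments b ON a.dept_id = b.id
LEFT JOIN employees c ON a.manager_id = c.id

Result:
name  | department | manager
------+------------+--------
Quinn | Finance    | NULL   
Carol | Operations | Quinn  
Fiona | NULL       | NULL   
Jack  | Design     | Quinn  
Rosa  | Operations | NULL   
Hank  | Operations | Rosa   


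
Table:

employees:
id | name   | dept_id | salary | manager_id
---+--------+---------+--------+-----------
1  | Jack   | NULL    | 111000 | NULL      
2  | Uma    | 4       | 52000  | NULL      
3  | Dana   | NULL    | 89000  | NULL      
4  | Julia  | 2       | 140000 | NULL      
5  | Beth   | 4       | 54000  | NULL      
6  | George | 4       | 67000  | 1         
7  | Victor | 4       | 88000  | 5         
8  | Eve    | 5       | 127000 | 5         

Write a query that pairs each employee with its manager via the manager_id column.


This is a self-join: employees is joined to a second copy of itself, matching each row's manager_id to another row's id. Use LEFT JOIN so rows with manager_id=NULL are kept.
  - employee 1 (Jack): manager_id=NULL -> NULL
  - employee 2 (Uma): manager_id=NULL -> NULL
  - employee 3 (Dana): manager_id=NULL -> NULL
  - employee 4 (Julia): manager_id=NULL -> NULL
  - employee 5 (Beth): manager_id=NULL -> NULL
  - employee 6 (George): manager_id=1 -> Jack
  - employee 7 (Victor): manager_id=5 -> Beth
  - employee 8 (Eve): manager_id=5 -> Beth

SQL:
SELECT a.name AS item, b.name AS manager
FROM employees a
LEFT JOIN employees b ON a.manager_id = b.id

Result:
item   | manager
-------+--------
Jack   | NULL   
Uma    | NULL   
Dana   | NULL   
Julia  | NULL   
Beth   | NULL   
George | Jack   
Victor | Beth   
Eve    | Beth   


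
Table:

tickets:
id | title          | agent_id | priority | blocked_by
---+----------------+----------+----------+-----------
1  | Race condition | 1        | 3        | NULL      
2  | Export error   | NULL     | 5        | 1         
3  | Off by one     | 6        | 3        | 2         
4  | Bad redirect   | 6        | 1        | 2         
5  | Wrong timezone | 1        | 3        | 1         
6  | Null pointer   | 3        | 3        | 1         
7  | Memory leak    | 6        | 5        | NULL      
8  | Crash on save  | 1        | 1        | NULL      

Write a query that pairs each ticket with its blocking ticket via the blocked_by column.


This is a self-join: tickets is joined to a second copy of itself, matching each row's blocked_by to another row's id. Use LEFT JOIN so rows with blocked_by=NULL are kept.
  - ticket 1 (Race condition): blocked_by=NULL -> NULL
  - ticket 2 (Export error): blocked_by=1 -> Race condition
  - ticket 3 (Off by one): blocked_by=2 -> Export error
  - ticket 4 (Bad redirect): blocked_by=2 -> Export error
  - ticket 5 (Wrong timezone): blocked_by=1 -> Race condition
  - ticket 6 (Null pointer): blocked_by=1 -> Race condition
  - ticket 7 (Memory leak): blocked_by=NULL -> NULL
  - ticket 8 (Crash on save): blocked_by=NULL -> NULL

SQL:
SELECT a.title AS item, b.title AS blocked_by
FROM tickets a
LEFT JOIN tickets b ON a.blocked_by = b.id

Result:
item           | blocked_by    
---------------+---------------
Race condition | NULL          
Export error   | Race condition
Off by one     | Export error  
Bad redirect   | Export error  
Wrong timezone | Race condition
Null pointer   | Race condition
Memory leak    | NULL          
Crash on save  | NULL          


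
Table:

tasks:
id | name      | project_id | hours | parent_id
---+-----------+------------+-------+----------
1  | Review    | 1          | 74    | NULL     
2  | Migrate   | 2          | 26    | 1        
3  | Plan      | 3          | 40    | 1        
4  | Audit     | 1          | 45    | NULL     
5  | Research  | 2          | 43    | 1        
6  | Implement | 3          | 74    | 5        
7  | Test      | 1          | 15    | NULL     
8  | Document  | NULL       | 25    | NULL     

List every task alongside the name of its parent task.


This is a self-join: tasks is joined to a second copy of itself, matching each row's parent_id to another row's id. Use LEFT JOIN so rows with parent_id=NULL are kept.
  - task 1 (Review): parent_id=NULL -> NULL
  - task 2 (Migrate): parent_id=1 -> Review
  - task 3 (Plan): parent_id=1 -> Review
  - task 4 (Audit): parent_id=NULL -> NULL
  - task 5 (Research): parent_id=1 -> Review
  - task 6 (Implement): parent_id=5 -> Research
  - task 7 (Test): parent_id=NULL -> NULL
  - task 8 (Document): parent_id=NULL -> NULL

SQL:
SELECT a.name AS item, b.name AS parent
FROM tasks a
LEFT JOIN tasks b ON a.parent_id = b.id

Result:
item      | parent  
----------+---------
Review    | NULL    
Migrate   | Review  
Plan      | Review  
Audit     | NULL    
Research  | Review  
Implement | Research
Test      | NULL    
Document  | NULL    


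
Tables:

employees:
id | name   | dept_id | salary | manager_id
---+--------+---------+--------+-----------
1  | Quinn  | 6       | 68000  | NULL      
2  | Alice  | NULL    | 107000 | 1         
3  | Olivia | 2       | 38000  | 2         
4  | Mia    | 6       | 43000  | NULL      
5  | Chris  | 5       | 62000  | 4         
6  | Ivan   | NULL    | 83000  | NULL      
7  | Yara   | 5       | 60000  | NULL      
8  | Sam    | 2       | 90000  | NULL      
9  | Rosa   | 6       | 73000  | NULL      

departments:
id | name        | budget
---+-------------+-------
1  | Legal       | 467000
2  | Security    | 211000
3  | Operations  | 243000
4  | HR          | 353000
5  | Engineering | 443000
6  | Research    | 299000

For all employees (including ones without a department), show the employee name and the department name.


LEFT JOIN keeps every row from employees (the left table); where dept_id has no match in departments, the department columns become NULL. Walk through each employee:
  - employee 1 (Quinn): dept_id=6 -> matches Research
  - employee 2 (Alice): dept_id=NULL, no match -> kept with NULL
  - employee 3 (Olivia): dept_id=2 -> matches Security
  - employee 4 (Mia): dept_id=6 -> matches Research
  - employee 5 (Chris): dept_id=5 -> matches Engineering
  - employee 6 (Ivan): dept_id=NULL, no match -> kept with NULL
  - employee 7 (Yara): dept_id=5 -> matches Engineering
  - employee 8 (Sam): dept_id=2 -> matches Security
  - employee 9 (Rosa): dept_id=6 -> matches Research
All 9 rows appear; 2 have NULL department.

SQL:
SELECT a.name, b.name AS department
FROM employees a
LEFT JOIN departments b ON a.dept_id = b.id

Result:
name   | department 
-------+------------
Quinn  | Research   
Alice  | NULL       
Olivia | Security   
Mia    | Research   
Chris  | Engineering
Ivan   | NULL       
Yara   | Engineering
Sam    | Security   
Rosa   | Research   


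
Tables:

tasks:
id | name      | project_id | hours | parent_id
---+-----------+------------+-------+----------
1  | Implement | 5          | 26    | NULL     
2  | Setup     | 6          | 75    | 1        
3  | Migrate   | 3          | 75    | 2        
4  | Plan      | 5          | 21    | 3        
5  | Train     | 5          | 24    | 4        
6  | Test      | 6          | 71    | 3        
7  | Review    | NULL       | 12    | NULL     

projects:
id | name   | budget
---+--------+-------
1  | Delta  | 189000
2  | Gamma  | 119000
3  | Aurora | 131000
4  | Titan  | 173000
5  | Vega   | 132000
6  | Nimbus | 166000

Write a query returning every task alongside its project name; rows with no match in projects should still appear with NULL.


LEFT JOIN keeps every row from tasks (the left table); where project_id has no match in projects, the project columns become NULL. Walk through each task:
  - task 1 (Implement): project_id=5 -> matches Vega
  - task 2 (Setup): project_id=6 -> matches Nimbus
  - task 3 (Migrate): project_id=3 -> matches Aurora
  - task 4 (Plan): project_id=5 -> matches Vega
  - task 5 (Train): project_id=5 -> matches Vega
  - task 6 (Test): project_id=6 -> matches Nimbus
  - task 7 (Review): project_id=NULL, no match -> kept with NULL
All 7 rows appear; 1 has NULL project.

SQL:
SELECT a.name, b.name AS project
FROM tasks a
LEFT JOIN projects b ON a.project_id = b.id

Result:
name      | project
----------+--------
Implement | Vega   
Setup     | Nimbus 
Migrate   | Aurora 
Plan      | Vega   
Train     | Vega   
Test      | Nimbus 
Review    | NULL   


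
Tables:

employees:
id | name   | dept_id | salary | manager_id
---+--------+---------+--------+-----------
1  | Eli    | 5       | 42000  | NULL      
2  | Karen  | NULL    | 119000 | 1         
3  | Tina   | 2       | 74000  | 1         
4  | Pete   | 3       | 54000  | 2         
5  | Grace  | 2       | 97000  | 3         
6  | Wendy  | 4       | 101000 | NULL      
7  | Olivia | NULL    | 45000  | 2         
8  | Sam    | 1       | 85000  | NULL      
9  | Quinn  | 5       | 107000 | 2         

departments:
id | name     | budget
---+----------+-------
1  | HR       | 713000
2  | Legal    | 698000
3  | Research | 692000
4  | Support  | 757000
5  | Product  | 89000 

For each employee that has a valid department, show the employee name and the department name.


INNER JOIN keeps only employees rows whose dept_id matches an id in departments. Walk through each employee:
  - employee 1 (Eli): dept_id=5 -> matches Product
  - employee 2 (Karen): dept_id=NULL, no match -> dropped
  - employee 3 (Tina): dept_id=2 -> matches Legal
  - employee 4 (Pete): dept_id=3 -> matches Research
  - employee 5 (Grace): dept_id=2 -> matches Legal
  - employee 6 (Wendy): dept_id=4 -> matches Support
  - employee 7 (Olivia): dept_id=NULL, no match -> dropped
  - employee 8 (Sam): dept_id=1 -> matches HR
  - employee 9 (Quinn): dept_id=5 -> matches Product
So 2 of 9 rows are dropped.

SQL:
SELECT a.name, b.name AS department
FROM employees a
INNER JOIN departments b ON a.dept_id = b.id

Result:
name  | department
------+-----------
Eli   | Product   
Tina  | Legal     
Pete  | Research  
Grace | Legal     
Wendy | Support   
Sam   | HR        
Quinn | Product   


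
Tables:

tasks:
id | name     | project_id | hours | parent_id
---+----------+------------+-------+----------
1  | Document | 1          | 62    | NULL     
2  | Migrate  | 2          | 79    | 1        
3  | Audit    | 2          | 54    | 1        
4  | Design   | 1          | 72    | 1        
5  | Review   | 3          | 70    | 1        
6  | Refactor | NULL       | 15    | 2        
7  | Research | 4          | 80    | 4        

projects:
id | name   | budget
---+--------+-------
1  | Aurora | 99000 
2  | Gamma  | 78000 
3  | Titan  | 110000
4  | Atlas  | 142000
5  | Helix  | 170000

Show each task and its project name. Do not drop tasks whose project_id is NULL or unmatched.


LEFT JOIN keeps every row from tasks (the left table); where project_id has no match in projects, the project columns become NULL. Walk through each task:
  - task 1 (Document): project_id=1 -> matches Aurora
  - task 2 (Migrate): project_id=2 -> matches Gamma
  - task 3 (Audit): project_id=2 -> matches Gamma
  - task 4 (Design): project_id=1 -> matches Aurora
  - task 5 (Review): project_id=3 -> matches Titan
  - task 6 (Refactor): project_id=NULL, no match -> kept with NULL
  - task 7 (Research): project_id=4 -> matches Atlas
All 7 rows appear; 1 has NULL project.

SQL:
SELECT a.name, b.name AS project
FROM tasks a
LEFT JOIN projects b ON a.project_id = b.id

Result:
name     | project
---------+--------
Document | Aurora 
Migrate  | Gamma  
Audit    | Gamma  
Design   | Aurora 
Review   | Titan  
Refactor | NULL   
Research | Atlas  
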